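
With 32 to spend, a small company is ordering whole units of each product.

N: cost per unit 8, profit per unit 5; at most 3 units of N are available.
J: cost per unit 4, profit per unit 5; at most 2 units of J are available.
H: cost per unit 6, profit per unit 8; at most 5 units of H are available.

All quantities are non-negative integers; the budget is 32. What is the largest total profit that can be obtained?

42

This is a bounded integer knapsack.
H has the best ratio (8/6); taking only H gives at most 5×8 = 40 (stopped by the cost limit).
Mixing does better — 2×J and 4×H: cost 32 ≤ 32, profit 2·5 + 4·8 = 42.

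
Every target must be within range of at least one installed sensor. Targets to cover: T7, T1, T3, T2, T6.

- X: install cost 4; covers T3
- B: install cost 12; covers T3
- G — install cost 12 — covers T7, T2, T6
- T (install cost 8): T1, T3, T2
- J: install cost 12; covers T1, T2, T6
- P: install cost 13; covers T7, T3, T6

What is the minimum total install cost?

20

Choose G and T: together they cover T7, T1, T3, T2, T6 — every target.
Total install cost: 12 + 8 = 20.
No cover costs less than 20.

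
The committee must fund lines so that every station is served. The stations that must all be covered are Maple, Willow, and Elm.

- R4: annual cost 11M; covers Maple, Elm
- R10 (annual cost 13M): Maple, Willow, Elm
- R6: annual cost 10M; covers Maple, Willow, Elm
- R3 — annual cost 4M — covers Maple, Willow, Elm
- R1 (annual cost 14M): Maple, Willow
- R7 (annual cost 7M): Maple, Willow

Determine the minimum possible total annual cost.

4

R3 alone covers Maple, Willow, Elm — every station.
Total annual cost: 4.
No cover costs less than 4.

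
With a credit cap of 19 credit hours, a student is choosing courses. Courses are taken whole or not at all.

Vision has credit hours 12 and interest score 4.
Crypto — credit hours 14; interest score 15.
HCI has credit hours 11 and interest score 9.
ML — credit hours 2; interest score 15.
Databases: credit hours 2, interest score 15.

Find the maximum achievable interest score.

Take Crypto, ML, and Databases: credit hours 14 + 2 + 2 = 18 ≤ 19, interest score 15 + 15 + 15 = 45.
No other feasible combination does better.

45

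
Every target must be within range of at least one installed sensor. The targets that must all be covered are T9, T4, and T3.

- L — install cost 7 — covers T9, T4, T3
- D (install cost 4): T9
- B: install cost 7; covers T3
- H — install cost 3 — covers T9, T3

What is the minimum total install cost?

7

This is an integer covering problem.
L alone covers T9, T4, T3 — every target.
Total install cost: 7.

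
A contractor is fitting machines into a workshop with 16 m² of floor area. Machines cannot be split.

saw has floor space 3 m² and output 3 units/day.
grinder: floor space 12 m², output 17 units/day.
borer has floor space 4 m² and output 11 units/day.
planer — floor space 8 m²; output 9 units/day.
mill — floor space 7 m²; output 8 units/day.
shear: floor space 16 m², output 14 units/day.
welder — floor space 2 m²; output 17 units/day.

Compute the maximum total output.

borer + planer + welder: floor space 4 + 8 + 2 = 14 ≤ 16, output 11 + 9 + 17 = 37.
saw + borer + mill + welder: floor space 3 + 4 + 7 + 2 = 16 ≤ 16, output 3 + 11 + 8 + 17 = 39.
borer + mill + welder: floor space 4 + 7 + 2 = 13 ≤ 16, output 11 + 8 + 17 = 36.
Best is saw, borer, mill, and welder with total output 39.

39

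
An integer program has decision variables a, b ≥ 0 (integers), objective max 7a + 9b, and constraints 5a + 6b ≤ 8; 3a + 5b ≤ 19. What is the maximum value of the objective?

9

The continuous relaxation peaks at (0, 1.33) with value 12.00; rounding to a feasible lattice point costs some objective.
(a,b)=(0,1): 5·0+6·1=6≤8, 3·0+5·1=5≤19, objective 9.
(a,b)=(1,0): 5·1+6·0=5≤8, 3·1+5·0=3≤19, objective 7.
(a,b)=(0,0): 5·0+6·0=0≤8, 3·0+5·0=0≤19, objective 0.
The best lattice point is (0,1), giving 9.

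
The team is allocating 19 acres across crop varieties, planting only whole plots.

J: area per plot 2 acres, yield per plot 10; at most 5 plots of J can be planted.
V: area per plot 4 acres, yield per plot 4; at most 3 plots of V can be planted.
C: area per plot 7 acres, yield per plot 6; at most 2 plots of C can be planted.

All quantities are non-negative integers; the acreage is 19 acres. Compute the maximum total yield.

5×J and 1×C: area 17 ≤ 19, yield 5·10 + 1·6 = 56.
5×J and 2×V: area 18 ≤ 19, yield 5·10 + 2·4 = 58.
Best is 58.

58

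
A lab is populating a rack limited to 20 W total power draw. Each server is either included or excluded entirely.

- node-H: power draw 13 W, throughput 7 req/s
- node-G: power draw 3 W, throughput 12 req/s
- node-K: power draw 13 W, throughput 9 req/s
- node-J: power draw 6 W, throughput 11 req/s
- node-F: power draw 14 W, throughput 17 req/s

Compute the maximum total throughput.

29

This is an integer program with binary decision variables.
Allowing fractional choices, the relaxed optimum would be about 36.4, but servers are indivisible.
node-G + node-F: power draw 3 + 14 = 17 ≤ 20, throughput 12 + 17 = 29.
node-J + node-F: power draw 6 + 14 = 20 ≤ 20, throughput 11 + 17 = 28.
node-G + node-J: power draw 3 + 6 = 9 ≤ 20, throughput 12 + 11 = 23.
Best is node-G and node-F with total throughput 29.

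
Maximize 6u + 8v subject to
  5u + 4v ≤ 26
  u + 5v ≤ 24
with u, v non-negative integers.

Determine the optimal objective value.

44

The continuous relaxation peaks at (1.62, 4.48) with value 45.52; rounding to a feasible lattice point costs some objective.
(u,v)=(2,4): 5·2+4·4=26≤26, 1·2+5·4=22≤24, objective 44.
(u,v)=(1,4): 5·1+4·4=21≤26, 1·1+5·4=21≤24, objective 38.
(u,v)=(2,3): 5·2+4·3=22≤26, 1·2+5·3=17≤24, objective 36.
No feasible integer point exceeds 44.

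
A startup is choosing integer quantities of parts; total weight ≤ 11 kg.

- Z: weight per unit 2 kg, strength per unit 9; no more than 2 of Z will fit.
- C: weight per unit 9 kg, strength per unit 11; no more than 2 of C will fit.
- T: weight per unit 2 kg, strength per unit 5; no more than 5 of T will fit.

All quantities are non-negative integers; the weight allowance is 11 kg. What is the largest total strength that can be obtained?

33

2×Z and 3×T: weight 10 ≤ 11, strength 2·9 + 3·5 = 33.
1×Z and 4×T: weight 10 ≤ 11, strength 1·9 + 4·5 = 29.
Best is 33.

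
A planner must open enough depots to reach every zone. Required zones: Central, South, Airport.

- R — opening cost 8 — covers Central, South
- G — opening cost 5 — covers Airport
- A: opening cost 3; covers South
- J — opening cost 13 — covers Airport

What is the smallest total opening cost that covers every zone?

Choose R and G: together they cover Central, South, Airport — every zone.
Total opening cost: 8 + 5 = 13.

13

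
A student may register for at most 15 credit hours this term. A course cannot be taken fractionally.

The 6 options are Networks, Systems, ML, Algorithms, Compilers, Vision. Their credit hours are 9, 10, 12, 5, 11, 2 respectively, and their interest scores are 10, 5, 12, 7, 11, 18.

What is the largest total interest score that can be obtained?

30

Compilers + Vision: credit hours 11 + 2 = 13 ≤ 15, interest score 11 + 18 = 29.
ML + Vision: credit hours 12 + 2 = 14 ≤ 15, interest score 12 + 18 = 30.
Networks + Vision: credit hours 9 + 2 = 11 ≤ 15, interest score 10 + 18 = 28.
Best is ML and Vision with total interest score 30.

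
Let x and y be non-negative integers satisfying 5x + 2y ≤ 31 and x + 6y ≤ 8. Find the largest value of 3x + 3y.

Relaxing integrality, the LP optimum is 19.18 at (x,y) = (6.07, 0.321), which is not an integer point.
(x,y)=(6,0): 5·6+2·0=30≤31, 1·6+6·0=6≤8, objective 18.
(x,y)=(5,0): 5·5+2·0=25≤31, 1·5+6·0=5≤8, objective 15.
The best lattice point is (6,0), giving 18.

18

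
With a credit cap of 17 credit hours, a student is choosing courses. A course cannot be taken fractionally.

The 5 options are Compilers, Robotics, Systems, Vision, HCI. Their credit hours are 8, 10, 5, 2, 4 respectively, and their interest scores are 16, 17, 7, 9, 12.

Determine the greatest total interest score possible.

This is a 0-1 knapsack instance.
Compilers + Systems + HCI: credit hours 8 + 5 + 4 = 17 ≤ 17, interest score 16 + 7 + 12 = 35.
Compilers + Vision + HCI: credit hours 8 + 2 + 4 = 14 ≤ 17, interest score 16 + 9 + 12 = 37.
Robotics + Vision + HCI: credit hours 10 + 2 + 4 = 16 ≤ 17, interest score 17 + 9 + 12 = 38.
Best is Robotics, Vision, and HCI with total interest score 38.

38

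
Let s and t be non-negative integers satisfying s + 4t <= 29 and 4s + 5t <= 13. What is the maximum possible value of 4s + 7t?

Relaxing integrality, the LP optimum is 18.20 at (s,t) = (0, 2.6), which is not an integer point.
(s,t)=(2,1): 1·2+4·1=6≤29, 4·2+5·1=13≤13, objective 15.
(s,t)=(0,2): 1·0+4·2=8≤29, 4·0+5·2=10≤13, objective 14.
The best lattice point is (2,1), giving 15.

15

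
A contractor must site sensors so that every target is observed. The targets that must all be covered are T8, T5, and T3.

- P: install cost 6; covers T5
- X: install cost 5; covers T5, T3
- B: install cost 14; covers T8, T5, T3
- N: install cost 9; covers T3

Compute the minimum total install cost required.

14

The greedy cost-per-new-target heuristic would pick X and B for 19, but a cheaper cover exists.
B alone covers T8, T5, T3 — every target.
Total install cost: 14.
No cover costs less than 14.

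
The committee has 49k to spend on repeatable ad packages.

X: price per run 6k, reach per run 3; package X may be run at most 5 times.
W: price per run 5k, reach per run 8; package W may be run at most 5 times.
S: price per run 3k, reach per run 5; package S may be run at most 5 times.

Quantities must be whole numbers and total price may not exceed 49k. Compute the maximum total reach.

1×X, 5×W, and 5×S: price 46 ≤ 49, reach 1·3 + 5·8 + 5·5 = 68.
2×X, 5×W, and 4×S: price 49 ≤ 49, reach 2·3 + 5·8 + 4·5 = 66.
Best is 68.

68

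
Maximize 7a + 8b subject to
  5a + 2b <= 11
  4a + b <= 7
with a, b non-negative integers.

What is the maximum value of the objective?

(a,b)=(0,5) is feasible, giving 40.
(a,b)=(0,4) is feasible, giving 32.
The best lattice point is (0,5), giving 40.

40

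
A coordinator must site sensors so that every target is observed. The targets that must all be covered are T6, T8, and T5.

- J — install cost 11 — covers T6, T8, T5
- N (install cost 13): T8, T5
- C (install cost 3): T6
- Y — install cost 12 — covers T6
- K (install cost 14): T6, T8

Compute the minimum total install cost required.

11

This is a weighted set-cover instance.
The greedy cost-per-new-target heuristic would pick C and J for 14, but a cheaper cover exists.
J alone covers T6, T8, T5 — every target.
Total install cost: 11.
No cover costs less than 11.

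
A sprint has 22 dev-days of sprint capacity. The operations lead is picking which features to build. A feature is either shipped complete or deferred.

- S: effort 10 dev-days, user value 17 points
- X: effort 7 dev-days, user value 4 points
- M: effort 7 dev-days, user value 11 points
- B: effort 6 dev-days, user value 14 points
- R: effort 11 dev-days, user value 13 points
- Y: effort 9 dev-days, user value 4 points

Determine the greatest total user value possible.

31

Allowing fractional choices, the relaxed optimum would be about 40.4, but features are indivisible.
S + B: effort 10 + 6 = 16 ≤ 22, user value 17 + 14 = 31.
S + R: effort 10 + 11 = 21 ≤ 22, user value 17 + 13 = 30.
Best is S and B with total user value 31.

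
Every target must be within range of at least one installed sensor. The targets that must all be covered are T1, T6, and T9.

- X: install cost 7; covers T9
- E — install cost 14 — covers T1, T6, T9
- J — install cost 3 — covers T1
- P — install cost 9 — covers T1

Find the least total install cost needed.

14

This is a weighted set-cover instance.
The greedy cost-per-new-target heuristic would pick J, X, and E for 24, but a cheaper cover exists.
E alone covers T1, T6, T9 — every target.
Total install cost: 14.
No cover costs less than 14.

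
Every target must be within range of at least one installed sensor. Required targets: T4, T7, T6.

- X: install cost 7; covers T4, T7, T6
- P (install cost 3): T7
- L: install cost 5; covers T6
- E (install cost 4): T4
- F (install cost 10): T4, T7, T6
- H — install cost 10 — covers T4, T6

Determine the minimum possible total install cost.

7

X alone covers T4, T7, T6 — every target.
Total install cost: 7.
No cover costs less than 7.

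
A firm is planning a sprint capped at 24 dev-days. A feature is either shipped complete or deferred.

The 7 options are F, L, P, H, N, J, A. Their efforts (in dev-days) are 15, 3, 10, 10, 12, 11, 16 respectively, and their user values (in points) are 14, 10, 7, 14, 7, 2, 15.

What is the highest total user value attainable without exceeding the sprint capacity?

L + H + J: effort 3 + 10 + 11 = 24 ≤ 24, user value 10 + 14 + 2 = 26.
L + A: effort 3 + 16 = 19 ≤ 24, user value 10 + 15 = 25.
L + P + H: effort 3 + 10 + 10 = 23 ≤ 24, user value 10 + 7 + 14 = 31.
Best is L, P, and H with total user value 31.

31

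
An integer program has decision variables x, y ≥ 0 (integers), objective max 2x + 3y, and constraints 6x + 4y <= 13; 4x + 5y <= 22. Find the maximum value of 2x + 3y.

Relaxing integrality, the LP optimum is 9.75 at (x,y) = (0, 3.25), which is not an integer point.
(x,y)=(0,3): 6·0+4·3=12≤13, 4·0+5·3=15≤22, objective 9.
(x,y)=(0,2): 6·0+4·2=8≤13, 4·0+5·2=10≤22, objective 6.
Maximum is 9 at (x,y)=(0,3).

9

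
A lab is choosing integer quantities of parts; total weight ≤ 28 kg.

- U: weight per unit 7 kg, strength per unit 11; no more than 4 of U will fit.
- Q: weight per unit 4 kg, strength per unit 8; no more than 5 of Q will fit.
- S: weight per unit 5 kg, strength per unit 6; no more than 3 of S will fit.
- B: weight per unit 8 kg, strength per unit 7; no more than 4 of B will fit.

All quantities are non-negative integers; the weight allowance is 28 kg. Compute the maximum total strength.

51

1×U, 4×Q, and 1×S: weight 28 ≤ 28, strength 1·11 + 4·8 + 1·6 = 49.
1×U and 5×Q: weight 27 ≤ 28, strength 1·11 + 5·8 = 51.
Best is 51.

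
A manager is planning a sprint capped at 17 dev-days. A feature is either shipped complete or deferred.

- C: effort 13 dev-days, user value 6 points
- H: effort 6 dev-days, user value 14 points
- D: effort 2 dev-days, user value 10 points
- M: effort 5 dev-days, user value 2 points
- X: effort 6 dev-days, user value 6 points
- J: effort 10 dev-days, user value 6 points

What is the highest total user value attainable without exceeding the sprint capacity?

30

H + D + M: effort 6 + 2 + 5 = 13 ≤ 17, user value 14 + 10 + 2 = 26.
H + D + X: effort 6 + 2 + 6 = 14 ≤ 17, user value 14 + 10 + 6 = 30.
H + D: effort 6 + 2 = 8 ≤ 17, user value 14 + 10 = 24.
Best is H, D, and X with total user value 30.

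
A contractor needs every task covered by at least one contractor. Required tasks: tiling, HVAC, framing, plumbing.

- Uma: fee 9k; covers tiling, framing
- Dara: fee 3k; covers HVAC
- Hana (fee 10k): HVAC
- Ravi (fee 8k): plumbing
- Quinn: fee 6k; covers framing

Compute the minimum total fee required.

Choose Uma, Dara, and Ravi: together they cover tiling, HVAC, framing, plumbing — every task.
Total fee: 9 + 3 + 8 = 20.
No cover costs less than 20.

20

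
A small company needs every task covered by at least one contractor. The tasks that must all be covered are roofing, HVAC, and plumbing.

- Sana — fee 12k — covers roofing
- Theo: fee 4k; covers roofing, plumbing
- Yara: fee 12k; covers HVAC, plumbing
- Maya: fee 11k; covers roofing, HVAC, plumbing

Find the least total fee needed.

11

This is a weighted set-cover instance.
The greedy cost-per-new-task heuristic would pick Theo and Maya for 15, but a cheaper cover exists.
Maya alone covers roofing, HVAC, plumbing — every task.
Total fee: 11.
No cover costs less than 11.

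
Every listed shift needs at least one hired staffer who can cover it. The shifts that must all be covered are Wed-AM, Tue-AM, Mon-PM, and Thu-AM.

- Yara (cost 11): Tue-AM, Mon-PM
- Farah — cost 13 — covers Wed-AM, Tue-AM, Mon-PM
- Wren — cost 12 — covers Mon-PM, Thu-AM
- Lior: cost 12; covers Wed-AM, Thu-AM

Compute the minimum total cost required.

23

Choose Yara and Lior: together they cover Wed-AM, Tue-AM, Mon-PM, Thu-AM — every shift.
Total cost: 11 + 12 = 23.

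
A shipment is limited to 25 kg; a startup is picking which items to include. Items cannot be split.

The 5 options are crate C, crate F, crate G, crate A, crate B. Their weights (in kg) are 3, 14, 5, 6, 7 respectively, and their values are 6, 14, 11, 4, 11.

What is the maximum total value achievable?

This is a 0-1 knapsack instance.
crate C + crate F + crate G: weight 3 + 14 + 5 = 22 ≤ 25, value 6 + 14 + 11 = 31.
crate C + crate G + crate A + crate B: weight 3 + 5 + 6 + 7 = 21 ≤ 25, value 6 + 11 + 4 + 11 = 32.
Best is crate C, crate G, crate A, and crate B with total value 32.

32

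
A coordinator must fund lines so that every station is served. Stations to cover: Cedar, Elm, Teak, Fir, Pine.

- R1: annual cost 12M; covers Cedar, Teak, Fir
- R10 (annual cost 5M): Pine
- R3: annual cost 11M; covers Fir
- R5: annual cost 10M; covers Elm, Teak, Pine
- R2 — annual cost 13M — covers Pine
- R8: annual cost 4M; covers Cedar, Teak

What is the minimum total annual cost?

The greedy cost-per-new-station heuristic would pick R8, R10, R5, and R3 for 30, but a cheaper cover exists.
Choose R1 and R5: together they cover Cedar, Elm, Teak, Fir, Pine — every station.
Total annual cost: 12 + 10 = 22.
No cover costs less than 22.

22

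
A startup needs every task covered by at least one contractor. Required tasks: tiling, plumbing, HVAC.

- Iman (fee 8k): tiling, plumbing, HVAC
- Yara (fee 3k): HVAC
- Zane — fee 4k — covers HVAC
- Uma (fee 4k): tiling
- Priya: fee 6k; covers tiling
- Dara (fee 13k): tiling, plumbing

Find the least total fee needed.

This is an integer covering problem.
Iman alone covers tiling, plumbing, HVAC — every task.
Total fee: 8.
No cover costs less than 8.

8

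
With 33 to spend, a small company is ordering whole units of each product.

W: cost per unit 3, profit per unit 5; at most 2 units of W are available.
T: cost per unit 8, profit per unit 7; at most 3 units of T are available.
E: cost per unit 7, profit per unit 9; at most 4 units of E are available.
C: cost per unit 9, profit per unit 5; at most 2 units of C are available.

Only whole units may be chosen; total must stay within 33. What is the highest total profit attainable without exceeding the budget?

This is a bounded integer knapsack.
1×W and 4×E: cost 31 ≤ 33, profit 1·5 + 4·9 = 41.
1×W, 1×T, and 3×E: cost 32 ≤ 33, profit 1·5 + 1·7 + 3·9 = 39.
Best is 41.

41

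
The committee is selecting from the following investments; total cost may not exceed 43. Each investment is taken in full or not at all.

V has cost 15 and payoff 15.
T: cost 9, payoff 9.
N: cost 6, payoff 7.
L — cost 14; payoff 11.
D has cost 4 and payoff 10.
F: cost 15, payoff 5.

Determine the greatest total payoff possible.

45

Take V, T, L, and D: cost 15 + 9 + 14 + 4 = 42 ≤ 43, payoff 15 + 9 + 11 + 10 = 45.
No other feasible combination does better.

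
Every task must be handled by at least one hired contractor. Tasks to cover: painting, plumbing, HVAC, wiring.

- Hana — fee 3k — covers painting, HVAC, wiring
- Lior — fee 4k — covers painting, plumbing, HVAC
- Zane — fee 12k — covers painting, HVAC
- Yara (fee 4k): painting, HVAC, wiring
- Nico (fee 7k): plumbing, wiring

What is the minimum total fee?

Choose Hana and Lior: together they cover painting, plumbing, HVAC, wiring — every task.
Total fee: 3 + 4 = 7.
No cover costs less than 7.

7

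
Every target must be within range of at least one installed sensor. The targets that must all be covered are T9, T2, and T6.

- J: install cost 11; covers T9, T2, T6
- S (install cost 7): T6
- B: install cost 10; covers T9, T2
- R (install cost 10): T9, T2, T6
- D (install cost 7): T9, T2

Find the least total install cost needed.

10

R alone covers T9, T2, T6 — every target.
Total install cost: 10.
No cover costs less than 10.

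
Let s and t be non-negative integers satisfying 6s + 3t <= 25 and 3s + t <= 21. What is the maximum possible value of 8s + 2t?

32

The continuous relaxation peaks at (4.17, 0) with value 33.33; rounding to a feasible lattice point costs some objective.
(s,t)=(4,0): 6·4+3·0=24≤25, 3·4+1·0=12≤21, objective 32.
(s,t)=(3,1): 6·3+3·1=21≤25, 3·3+1·1=10≤21, objective 26.
(s,t)=(3,0): 6·3+3·0=18≤25, 3·3+1·0=9≤21, objective 24.
The best lattice point is (4,0), giving 32.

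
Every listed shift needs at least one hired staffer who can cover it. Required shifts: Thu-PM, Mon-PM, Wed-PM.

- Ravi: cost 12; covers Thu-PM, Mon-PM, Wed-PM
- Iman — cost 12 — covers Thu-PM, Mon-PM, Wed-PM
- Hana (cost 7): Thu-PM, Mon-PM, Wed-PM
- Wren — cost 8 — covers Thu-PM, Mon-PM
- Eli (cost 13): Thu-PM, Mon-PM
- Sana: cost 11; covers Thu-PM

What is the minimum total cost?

Hana alone covers Thu-PM, Mon-PM, Wed-PM — every shift.
Total cost: 7.
No cover costs less than 7.

7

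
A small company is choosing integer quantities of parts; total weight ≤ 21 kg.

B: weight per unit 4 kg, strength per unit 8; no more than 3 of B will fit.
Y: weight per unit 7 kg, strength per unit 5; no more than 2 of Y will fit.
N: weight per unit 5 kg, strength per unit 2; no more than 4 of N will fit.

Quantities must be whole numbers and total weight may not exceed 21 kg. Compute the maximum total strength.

Take 3×B and 1×Y: weight 19 ≤ 21, strength 3·8 + 1·5 = 29.
B has the best ratio (8/4) and is taken to its limit of 3; remaining capacity is filled optimally with the others.

29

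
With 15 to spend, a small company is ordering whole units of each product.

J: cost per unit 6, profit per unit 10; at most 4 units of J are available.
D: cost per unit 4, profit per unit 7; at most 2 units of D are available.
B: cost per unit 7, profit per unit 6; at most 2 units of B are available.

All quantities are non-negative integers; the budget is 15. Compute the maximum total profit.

This is a bounded integer knapsack.
D has the best ratio (7/4); taking only D gives at most 2×7 = 14 (stopped by the supply cap of 2).
Mixing does better — 1×J and 2×D: cost 14 ≤ 15, profit 1·10 + 2·7 = 24.

24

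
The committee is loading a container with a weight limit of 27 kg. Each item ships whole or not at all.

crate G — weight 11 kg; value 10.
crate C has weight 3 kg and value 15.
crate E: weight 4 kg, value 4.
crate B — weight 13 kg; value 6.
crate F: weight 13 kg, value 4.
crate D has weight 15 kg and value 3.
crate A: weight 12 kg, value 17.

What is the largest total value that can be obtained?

42

Take crate G, crate C, and crate A: weight 11 + 3 + 12 = 26 ≤ 27, value 10 + 15 + 17 = 42.
No other feasible combination does better.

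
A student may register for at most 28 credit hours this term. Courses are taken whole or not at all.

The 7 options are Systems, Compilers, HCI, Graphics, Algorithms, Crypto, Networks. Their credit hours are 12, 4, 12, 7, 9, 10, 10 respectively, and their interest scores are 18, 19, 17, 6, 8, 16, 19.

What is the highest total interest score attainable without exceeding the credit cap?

Systems + Compilers + Networks: credit hours 12 + 4 + 10 = 26 ≤ 28, interest score 18 + 19 + 19 = 56.
Compilers + Crypto + Networks: credit hours 4 + 10 + 10 = 24 ≤ 28, interest score 19 + 16 + 19 = 54.
Compilers + HCI + Networks: credit hours 4 + 12 + 10 = 26 ≤ 28, interest score 19 + 17 + 19 = 55.
Best is Systems, Compilers, and Networks with total interest score 56.

56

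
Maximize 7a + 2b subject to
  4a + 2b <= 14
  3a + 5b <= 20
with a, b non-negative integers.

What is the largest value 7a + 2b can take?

23

The continuous relaxation peaks at (3.5, 0) with value 24.50; rounding to a feasible lattice point costs some objective.
(a,b)=(3,1): 4·3+2·1=14≤14, 3·3+5·1=14≤20, objective 23.
(a,b)=(3,0): 4·3+2·0=12≤14, 3·3+5·0=9≤20, objective 21.
(a,b)=(2,2): 4·2+2·2=12≤14, 3·2+5·2=16≤20, objective 18.
(a,b)=(2,1): 4·2+2·1=10≤14, 3·2+5·1=11≤20, objective 16.
The best lattice point is (3,1), giving 23.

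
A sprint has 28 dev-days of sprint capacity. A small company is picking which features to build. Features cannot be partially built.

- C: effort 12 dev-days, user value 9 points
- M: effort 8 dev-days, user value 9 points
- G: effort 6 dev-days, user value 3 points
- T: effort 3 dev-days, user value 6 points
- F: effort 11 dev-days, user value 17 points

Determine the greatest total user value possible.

Take M, G, T, and F: effort 8 + 6 + 3 + 11 = 28 ≤ 28, user value 9 + 3 + 6 + 17 = 35.
No other feasible combination does better.

35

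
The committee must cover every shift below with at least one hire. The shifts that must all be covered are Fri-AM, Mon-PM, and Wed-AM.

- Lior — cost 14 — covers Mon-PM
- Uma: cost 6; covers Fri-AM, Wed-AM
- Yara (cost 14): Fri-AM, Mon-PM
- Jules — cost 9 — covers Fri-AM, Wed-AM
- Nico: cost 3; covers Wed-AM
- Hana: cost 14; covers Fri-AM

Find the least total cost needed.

17

This is an integer covering problem.
Choose Yara and Nico: together they cover Fri-AM, Mon-PM, Wed-AM — every shift.
Total cost: 14 + 3 = 17.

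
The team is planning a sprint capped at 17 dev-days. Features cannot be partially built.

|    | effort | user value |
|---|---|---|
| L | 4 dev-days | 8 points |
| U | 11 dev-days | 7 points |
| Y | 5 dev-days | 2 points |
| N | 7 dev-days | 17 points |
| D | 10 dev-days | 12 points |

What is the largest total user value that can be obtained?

Allowing fractional choices, the relaxed optimum would be about 32.2, but features are indivisible.
L + N: effort 4 + 7 = 11 ≤ 17, user value 8 + 17 = 25.
N + D: effort 7 + 10 = 17 ≤ 17, user value 17 + 12 = 29.
L + Y + N: effort 4 + 5 + 7 = 16 ≤ 17, user value 8 + 2 + 17 = 27.
Best is N and D with total user value 29.

29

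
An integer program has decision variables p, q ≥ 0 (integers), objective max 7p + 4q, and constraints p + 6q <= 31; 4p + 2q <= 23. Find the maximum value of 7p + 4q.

Relaxing integrality, the LP optimum is 42.55 at (p,q) = (3.45, 4.59), which is not an integer point.
(p,q)=(4,3) is feasible, giving 40.
(p,q)=(3,4) is feasible, giving 37.
(p,q)=(4,2) is feasible, giving 36.
Maximum is 40 at (p,q)=(4,3).

40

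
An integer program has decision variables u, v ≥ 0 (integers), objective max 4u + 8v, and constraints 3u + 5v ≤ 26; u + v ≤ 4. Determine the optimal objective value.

(u,v)=(0,4): 3·0+5·4=20≤26, 1·0+1·4=4≤4, objective 32.
(u,v)=(1,3): 3·1+5·3=18≤26, 1·1+1·3=4≤4, objective 28.
Maximum is 32 at (u,v)=(0,4).

32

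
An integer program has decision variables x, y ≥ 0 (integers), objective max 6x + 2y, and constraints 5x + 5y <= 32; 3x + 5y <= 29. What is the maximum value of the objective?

(x,y)=(6,0) is feasible, giving 36.
(x,y)=(5,1) is feasible, giving 32.
(x,y)=(5,0) is feasible, giving 30.
Maximum is 36 at (x,y)=(6,0).

36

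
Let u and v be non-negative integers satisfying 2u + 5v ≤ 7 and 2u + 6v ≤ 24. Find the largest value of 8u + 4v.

The continuous relaxation peaks at (3.5, 0) with value 28.00; rounding to a feasible lattice point costs some objective.
(u,v)=(3,0): 2·3+5·0=6≤7, 2·3+6·0=6≤24, objective 24.
(u,v)=(2,0): 2·2+5·0=4≤7, 2·2+6·0=4≤24, objective 16.
No feasible integer point exceeds 24.

24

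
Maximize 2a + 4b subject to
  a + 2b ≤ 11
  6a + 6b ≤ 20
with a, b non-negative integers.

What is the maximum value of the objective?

The continuous relaxation peaks at (0, 3.33) with value 13.33; rounding to a feasible lattice point costs some objective.
(a,b)=(0,3) is feasible, giving 12.
(a,b)=(1,2) is feasible, giving 10.
(a,b)=(0,2) is feasible, giving 8.
The best lattice point is (0,3), giving 12.

12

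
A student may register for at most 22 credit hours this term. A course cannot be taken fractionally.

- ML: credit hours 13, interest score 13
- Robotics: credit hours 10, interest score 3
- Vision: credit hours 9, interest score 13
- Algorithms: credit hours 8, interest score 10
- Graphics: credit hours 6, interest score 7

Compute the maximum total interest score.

Allowing fractional choices, the relaxed optimum would be about 28.8, but courses are indivisible.
ML + Vision: credit hours 13 + 9 = 22 ≤ 22, interest score 13 + 13 = 26.
Vision + Algorithms: credit hours 9 + 8 = 17 ≤ 22, interest score 13 + 10 = 23.
Best is ML and Vision with total interest score 26.

26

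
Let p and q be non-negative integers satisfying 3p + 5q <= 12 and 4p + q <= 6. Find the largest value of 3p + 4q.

8

(p,q)=(0,2): 3·0+5·2=10≤12, 4·0+1·2=2≤6, objective 8.
(p,q)=(1,1): 3·1+5·1=8≤12, 4·1+1·1=5≤6, objective 7.
(p,q)=(0,1): 3·0+5·1=5≤12, 4·0+1·1=1≤6, objective 4.
(p,q)=(1,0): 3·1+5·0=3≤12, 4·1+1·0=4≤6, objective 3.
Maximum is 8 at (p,q)=(0,2).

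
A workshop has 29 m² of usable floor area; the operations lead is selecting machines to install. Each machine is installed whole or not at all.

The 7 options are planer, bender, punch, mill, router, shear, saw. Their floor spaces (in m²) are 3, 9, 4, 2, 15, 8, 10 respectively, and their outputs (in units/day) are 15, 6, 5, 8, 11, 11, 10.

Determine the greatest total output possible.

Allowing fractional choices, the relaxed optimum would be about 50.5, but machines are indivisible.
planer + punch + mill + shear + saw: floor space 3 + 4 + 2 + 8 + 10 = 27 ≤ 29, output 15 + 5 + 8 + 11 + 10 = 49.
planer + bender + punch + mill + shear: floor space 3 + 9 + 4 + 2 + 8 = 26 ≤ 29, output 15 + 6 + 5 + 8 + 11 = 45.
Best is planer, punch, mill, shear, and saw with total output 49.

49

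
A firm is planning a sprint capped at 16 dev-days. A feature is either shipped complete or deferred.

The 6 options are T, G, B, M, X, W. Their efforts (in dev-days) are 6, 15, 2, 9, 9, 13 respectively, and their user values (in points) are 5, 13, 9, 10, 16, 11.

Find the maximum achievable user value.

25

B + X: effort 2 + 9 = 11 ≤ 16, user value 9 + 16 = 25.
T + X: effort 6 + 9 = 15 ≤ 16, user value 5 + 16 = 21.
B + W: effort 2 + 13 = 15 ≤ 16, user value 9 + 11 = 20.
Best is B and X with total user value 25.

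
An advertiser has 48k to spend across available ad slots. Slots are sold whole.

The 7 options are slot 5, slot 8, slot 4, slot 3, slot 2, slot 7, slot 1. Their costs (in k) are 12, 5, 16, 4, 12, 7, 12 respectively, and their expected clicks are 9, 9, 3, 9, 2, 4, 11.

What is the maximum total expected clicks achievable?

42

Allowing fractional choices, the relaxed optimum would be about 43.5, but ad slots are indivisible.
slot 5 + slot 8 + slot 3 + slot 1: cost 12 + 5 + 4 + 12 = 33 ≤ 48, expected clicks 9 + 9 + 9 + 11 = 38.
slot 5 + slot 8 + slot 3 + slot 7 + slot 1: cost 12 + 5 + 4 + 7 + 12 = 40 ≤ 48, expected clicks 9 + 9 + 9 + 4 + 11 = 42.
slot 5 + slot 8 + slot 3 + slot 2 + slot 1: cost 12 + 5 + 4 + 12 + 12 = 45 ≤ 48, expected clicks 9 + 9 + 9 + 2 + 11 = 40.
Best is slot 5, slot 8, slot 3, slot 7, and slot 1 with total expected clicks 42.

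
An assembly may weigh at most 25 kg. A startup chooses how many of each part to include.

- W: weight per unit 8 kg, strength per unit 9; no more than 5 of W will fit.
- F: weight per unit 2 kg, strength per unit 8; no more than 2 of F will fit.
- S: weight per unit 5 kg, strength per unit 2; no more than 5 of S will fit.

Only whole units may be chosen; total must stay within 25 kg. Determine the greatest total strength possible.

36

2×W and 2×F: weight 20 ≤ 25, strength 2·9 + 2·8 = 34.
2×W, 2×F, and 1×S: weight 25 ≤ 25, strength 2·9 + 2·8 + 1·2 = 36.
Best is 36.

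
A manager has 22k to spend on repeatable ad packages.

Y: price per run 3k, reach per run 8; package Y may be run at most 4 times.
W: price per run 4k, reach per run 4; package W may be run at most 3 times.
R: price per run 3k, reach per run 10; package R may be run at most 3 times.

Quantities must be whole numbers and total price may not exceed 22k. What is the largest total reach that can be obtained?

4×Y and 3×R: price 21 ≤ 22, reach 4·8 + 3·10 = 62.
3×Y, 1×W, and 3×R: price 22 ≤ 22, reach 3·8 + 1·4 + 3·10 = 58.
Best is 62.

62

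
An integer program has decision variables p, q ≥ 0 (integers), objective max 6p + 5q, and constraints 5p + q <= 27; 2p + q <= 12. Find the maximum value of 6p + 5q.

60

(p,q)=(0,12): 5·0+1·12=12≤27, 2·0+1·12=12≤12, objective 60.
(p,q)=(0,11): 5·0+1·11=11≤27, 2·0+1·11=11≤12, objective 55.
Maximum is 60 at (p,q)=(0,12).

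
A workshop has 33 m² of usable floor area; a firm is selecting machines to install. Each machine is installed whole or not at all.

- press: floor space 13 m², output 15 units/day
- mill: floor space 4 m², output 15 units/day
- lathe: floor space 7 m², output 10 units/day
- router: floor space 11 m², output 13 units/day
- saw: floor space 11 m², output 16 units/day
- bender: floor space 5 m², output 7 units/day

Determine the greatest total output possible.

54

This is a 0-1 knapsack instance.
press + mill + saw + bender: floor space 13 + 4 + 11 + 5 = 33 ≤ 33, output 15 + 15 + 16 + 7 = 53.
mill + lathe + router + saw: floor space 4 + 7 + 11 + 11 = 33 ≤ 33, output 15 + 10 + 13 + 16 = 54.
mill + router + saw + bender: floor space 4 + 11 + 11 + 5 = 31 ≤ 33, output 15 + 13 + 16 + 7 = 51.
Best is mill, lathe, router, and saw with total output 54.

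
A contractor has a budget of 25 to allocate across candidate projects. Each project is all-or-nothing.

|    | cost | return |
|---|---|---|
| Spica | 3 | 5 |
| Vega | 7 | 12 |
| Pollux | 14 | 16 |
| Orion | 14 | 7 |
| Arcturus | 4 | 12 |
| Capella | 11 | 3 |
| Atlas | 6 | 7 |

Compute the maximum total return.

40

Treat it as a binary knapsack problem.
Spica + Vega + Arcturus + Atlas: cost 3 + 7 + 4 + 6 = 20 ≤ 25, return 5 + 12 + 12 + 7 = 36.
Vega + Pollux + Arcturus: cost 7 + 14 + 4 = 25 ≤ 25, return 12 + 16 + 12 = 40.
Pollux + Arcturus + Atlas: cost 14 + 4 + 6 = 24 ≤ 25, return 16 + 12 + 7 = 35.
Best is Vega, Pollux, and Arcturus with total return 40.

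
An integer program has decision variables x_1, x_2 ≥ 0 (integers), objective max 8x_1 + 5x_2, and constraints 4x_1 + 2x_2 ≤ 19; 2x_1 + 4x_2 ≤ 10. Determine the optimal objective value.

32

(x_1,x_2)=(4,0) is feasible, giving 32.
(x_1,x_2)=(3,1) is feasible, giving 29.
No feasible integer point exceeds 32.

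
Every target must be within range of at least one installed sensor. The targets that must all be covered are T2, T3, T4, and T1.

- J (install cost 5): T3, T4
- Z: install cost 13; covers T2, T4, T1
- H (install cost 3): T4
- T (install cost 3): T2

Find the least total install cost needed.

This is an integer covering problem.
The greedy cost-per-new-target heuristic would pick J, T, and Z for 21, but a cheaper cover exists.
Choose J and Z: together they cover T2, T3, T4, T1 — every target.
Total install cost: 5 + 13 = 18.
No cover costs less than 18.

18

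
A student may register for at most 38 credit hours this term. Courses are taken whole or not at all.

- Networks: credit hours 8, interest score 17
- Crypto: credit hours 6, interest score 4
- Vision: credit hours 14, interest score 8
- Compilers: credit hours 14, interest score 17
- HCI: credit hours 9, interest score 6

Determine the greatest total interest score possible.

44

Allowing fractional choices, the relaxed optimum would be about 44.6, but courses are indivisible.
Networks + Crypto + Compilers + HCI: credit hours 8 + 6 + 14 + 9 = 37 ≤ 38, interest score 17 + 4 + 17 + 6 = 44.
Networks + Compilers + HCI: credit hours 8 + 14 + 9 = 31 ≤ 38, interest score 17 + 17 + 6 = 40.
Networks + Vision + Compilers: credit hours 8 + 14 + 14 = 36 ≤ 38, interest score 17 + 8 + 17 = 42.
Best is Networks, Crypto, Compilers, and HCI with total interest score 44.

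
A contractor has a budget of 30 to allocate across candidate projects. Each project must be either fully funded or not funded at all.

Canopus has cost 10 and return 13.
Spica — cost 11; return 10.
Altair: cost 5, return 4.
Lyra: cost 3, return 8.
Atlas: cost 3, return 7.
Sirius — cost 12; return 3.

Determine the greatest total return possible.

This is an integer program with binary decision variables.
Allowing fractional choices, the relaxed optimum would be about 40.4, but projects are indivisible.
Canopus + Spica + Lyra + Atlas: cost 10 + 11 + 3 + 3 = 27 ≤ 30, return 13 + 10 + 8 + 7 = 38.
Canopus + Spica + Altair + Lyra: cost 10 + 11 + 5 + 3 = 29 ≤ 30, return 13 + 10 + 4 + 8 = 35.
Best is Canopus, Spica, Lyra, and Atlas with total return 38.

38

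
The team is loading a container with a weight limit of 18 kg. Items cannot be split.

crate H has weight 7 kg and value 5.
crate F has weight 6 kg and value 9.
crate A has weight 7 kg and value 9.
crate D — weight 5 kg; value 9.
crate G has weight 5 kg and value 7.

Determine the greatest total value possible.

Allowing fractional choices, the relaxed optimum would be about 27.6, but items are indivisible.
crate F + crate A + crate D: weight 6 + 7 + 5 = 18 ≤ 18, value 9 + 9 + 9 = 27.
crate F + crate D + crate G: weight 6 + 5 + 5 = 16 ≤ 18, value 9 + 9 + 7 = 25.
Best is crate F, crate A, and crate D with total value 27.

27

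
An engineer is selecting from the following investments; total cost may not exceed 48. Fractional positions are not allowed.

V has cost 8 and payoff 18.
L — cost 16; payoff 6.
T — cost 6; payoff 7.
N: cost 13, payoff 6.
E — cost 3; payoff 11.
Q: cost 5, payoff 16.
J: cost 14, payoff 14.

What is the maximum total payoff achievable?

66

Take V, T, E, Q, and J: cost 8 + 6 + 3 + 5 + 14 = 36 ≤ 48, payoff 18 + 7 + 11 + 16 + 14 = 66.
No other feasible combination does better.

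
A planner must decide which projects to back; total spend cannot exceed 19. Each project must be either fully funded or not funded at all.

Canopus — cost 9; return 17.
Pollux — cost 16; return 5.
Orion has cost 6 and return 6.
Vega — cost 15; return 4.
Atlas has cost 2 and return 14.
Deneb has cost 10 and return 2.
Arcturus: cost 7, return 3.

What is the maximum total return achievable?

Allowing fractional choices, the relaxed optimum would be about 37.9, but projects are indivisible.
Canopus + Atlas + Arcturus: cost 9 + 2 + 7 = 18 ≤ 19, return 17 + 14 + 3 = 34.
Canopus + Orion + Atlas: cost 9 + 6 + 2 = 17 ≤ 19, return 17 + 6 + 14 = 37.
Best is Canopus, Orion, and Atlas with total return 37.

37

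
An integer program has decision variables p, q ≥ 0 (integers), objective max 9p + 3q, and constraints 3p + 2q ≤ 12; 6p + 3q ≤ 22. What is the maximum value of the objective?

(p,q)=(3,1): 3·3+2·1=11≤12, 6·3+3·1=21≤22, objective 30.
(p,q)=(3,0): 3·3+2·0=9≤12, 6·3+3·0=18≤22, objective 27.
No feasible integer point exceeds 30.

30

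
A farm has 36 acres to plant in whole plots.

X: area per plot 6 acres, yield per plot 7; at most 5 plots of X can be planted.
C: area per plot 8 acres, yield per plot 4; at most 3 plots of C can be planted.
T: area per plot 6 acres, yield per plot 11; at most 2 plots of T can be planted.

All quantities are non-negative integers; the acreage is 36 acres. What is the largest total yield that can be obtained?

T has the best ratio (11/6); taking only T gives at most 2×11 = 22 (stopped by the supply cap of 2).
Mixing does better — 4×X and 2×T: area 36 ≤ 36, yield 4·7 + 2·11 = 50.

50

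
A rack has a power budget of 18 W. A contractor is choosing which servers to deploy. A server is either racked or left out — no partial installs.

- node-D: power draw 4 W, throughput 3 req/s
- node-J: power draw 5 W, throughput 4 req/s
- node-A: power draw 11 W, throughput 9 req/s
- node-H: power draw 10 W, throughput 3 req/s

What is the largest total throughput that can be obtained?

13

Allowing fractional choices, the relaxed optimum would be about 14.5, but servers are indivisible.
node-J + node-A: power draw 5 + 11 = 16 ≤ 18, throughput 4 + 9 = 13.
node-D + node-A: power draw 4 + 11 = 15 ≤ 18, throughput 3 + 9 = 12.
Best is node-J and node-A with total throughput 13.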